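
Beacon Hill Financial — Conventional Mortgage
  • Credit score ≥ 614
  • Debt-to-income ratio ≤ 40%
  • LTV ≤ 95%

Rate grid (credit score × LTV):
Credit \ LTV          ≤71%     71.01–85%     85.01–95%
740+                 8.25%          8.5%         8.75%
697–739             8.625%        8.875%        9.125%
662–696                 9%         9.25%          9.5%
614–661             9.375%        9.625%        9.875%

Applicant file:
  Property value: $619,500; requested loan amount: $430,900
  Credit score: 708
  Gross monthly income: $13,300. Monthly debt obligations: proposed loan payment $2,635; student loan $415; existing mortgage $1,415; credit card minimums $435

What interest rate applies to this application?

Credit score 708 ≥ 614; Total monthly debts = (2,635 + 415 + 1,415 + 435) = 4,900. Debt-to-income = 4,900/13,300 = 36.8% — meets 40% limit
Loan-to-value = 430,900/619,500 = 69.6% — pass (95% max)
Row: 708 falls in 697–739. Column: 69.6% falls in ≤71%. Rate = 8.625%.

8.625%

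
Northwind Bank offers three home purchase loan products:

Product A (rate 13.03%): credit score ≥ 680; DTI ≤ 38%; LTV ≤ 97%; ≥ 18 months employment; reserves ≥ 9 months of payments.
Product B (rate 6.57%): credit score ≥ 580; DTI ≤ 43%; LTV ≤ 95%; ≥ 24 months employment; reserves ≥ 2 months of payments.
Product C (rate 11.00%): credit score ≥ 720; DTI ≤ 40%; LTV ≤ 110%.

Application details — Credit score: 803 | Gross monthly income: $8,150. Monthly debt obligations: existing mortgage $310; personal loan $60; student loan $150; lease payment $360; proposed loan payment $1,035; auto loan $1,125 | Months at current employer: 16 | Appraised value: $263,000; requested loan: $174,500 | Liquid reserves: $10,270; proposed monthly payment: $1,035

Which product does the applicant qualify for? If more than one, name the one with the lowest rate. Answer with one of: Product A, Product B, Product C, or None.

Product C

Total debts = (310 + 60 + 150 + 360 + 1,035 + 1,125) = 3,040; DTI = 3,040/8,150 = 37.3%.
LTV = 174,500/263,000 = 66.3%.
Reserves = 10,270/1,035 = 9.9 months.
Product A: score 803 ≥ 680; DTI 37.3% ≤ 38%; LTV 66.3% ≤ 97%; employment 16 < 18 mo; reserves 9.9 ≥ 9 mo → does not qualify.
Product B: score 803 ≥ 580; DTI 37.3% ≤ 43%; LTV 66.3% ≤ 95%; employment 16 < 24 mo; reserves 9.9 ≥ 2 mo → does not qualify.
Product C: score 803 ≥ 720; DTI 37.3% ≤ 40%; LTV 66.3% ≤ 110% → qualifies.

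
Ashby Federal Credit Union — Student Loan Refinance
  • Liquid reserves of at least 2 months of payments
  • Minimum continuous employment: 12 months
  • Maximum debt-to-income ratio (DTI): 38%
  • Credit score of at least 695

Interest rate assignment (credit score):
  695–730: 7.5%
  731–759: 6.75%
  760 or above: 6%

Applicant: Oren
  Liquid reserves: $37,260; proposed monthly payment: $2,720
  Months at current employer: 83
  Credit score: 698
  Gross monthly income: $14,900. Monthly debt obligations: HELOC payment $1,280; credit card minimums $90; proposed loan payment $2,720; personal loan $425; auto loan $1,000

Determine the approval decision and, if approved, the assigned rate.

Approved at 7.5%

Credit score 698 ≥ 695 (meets minimum)
Total monthly debts = (1,280 + 90 + 2,720 + 425 + 1,000) = 5,515. DTI: 5,515 ÷ 14,900 = 37%, within the 38% cap
Reserves: 37,260 ÷ 2,720 = 13.7 months (meets 2-month minimum)
Employment 83 ≥ 12 months
All requirements met. Score 698 falls in the 695–730 tier → 7.5%.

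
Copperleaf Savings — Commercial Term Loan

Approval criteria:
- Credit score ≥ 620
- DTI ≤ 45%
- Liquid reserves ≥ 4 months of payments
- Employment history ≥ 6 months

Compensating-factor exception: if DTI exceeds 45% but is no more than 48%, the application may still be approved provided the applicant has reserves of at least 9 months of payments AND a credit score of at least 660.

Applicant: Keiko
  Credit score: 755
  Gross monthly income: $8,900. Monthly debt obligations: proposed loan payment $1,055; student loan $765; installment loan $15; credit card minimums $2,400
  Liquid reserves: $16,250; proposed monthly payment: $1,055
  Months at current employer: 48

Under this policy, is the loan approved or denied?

Credit score 755 ≥ 620 (meets base)
Total debts = (1,055 + 765 + 15 + 2,400) = 4,235. DTI: 4,235 ÷ 8,900 = 47.6%, over the 45% base limit.
Reserves: 16,250 ÷ 1,055 = 15.4 months (meets 4-month minimum)
Employment 48 ≥ 6 months
47.6% falls in the override range (45%–48%), so the compensating-factor test applies.
Reserves 15.4 ≥ 9 months; credit score 755 ≥ 660.
Both compensating conditions met → exception applies.

Approved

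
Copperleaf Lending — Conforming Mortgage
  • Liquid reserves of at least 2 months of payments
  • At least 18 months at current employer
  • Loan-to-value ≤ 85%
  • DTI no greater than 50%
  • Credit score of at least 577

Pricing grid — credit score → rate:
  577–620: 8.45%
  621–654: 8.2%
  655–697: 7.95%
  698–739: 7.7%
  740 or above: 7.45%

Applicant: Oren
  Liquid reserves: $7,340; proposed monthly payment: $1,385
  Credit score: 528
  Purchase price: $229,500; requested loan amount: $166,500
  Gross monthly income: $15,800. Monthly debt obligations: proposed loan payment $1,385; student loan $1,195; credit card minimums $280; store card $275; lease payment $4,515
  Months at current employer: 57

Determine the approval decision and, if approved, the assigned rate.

Denied

Credit score 528 < 577 (below minimum)
Employment 57 ≥ 18 months
Total monthly debts = (1,385 + 1,195 + 280 + 275 + 4,515) = 7,650. DTI = 7,650/15,800 = 48.4% ≤ 50%
Loan-to-value = 166,500/229,500 = 72.5% — pass (85% max)
Liquid reserves cover 7,340/1,385 = 5.3 months — ≥ 2 required
Not all requirements met → denied.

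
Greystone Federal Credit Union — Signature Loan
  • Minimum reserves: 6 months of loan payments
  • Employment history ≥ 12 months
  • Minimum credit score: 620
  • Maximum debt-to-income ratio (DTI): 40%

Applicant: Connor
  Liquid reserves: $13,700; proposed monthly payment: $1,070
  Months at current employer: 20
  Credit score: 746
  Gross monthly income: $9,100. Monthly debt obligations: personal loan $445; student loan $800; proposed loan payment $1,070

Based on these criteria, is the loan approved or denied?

Approved

Liquid reserves cover 13,700/1,070 = 12.8 months — ≥ 6 required
Employment 20 ≥ 12 months
Credit score 746 ≥ 620 (meets)
Total monthly debts = (445 + 800 + 1,070) = 2,315. Debt-to-income = 2,315/9,100 = 25.4% — meets 40% limit
All criteria satisfied.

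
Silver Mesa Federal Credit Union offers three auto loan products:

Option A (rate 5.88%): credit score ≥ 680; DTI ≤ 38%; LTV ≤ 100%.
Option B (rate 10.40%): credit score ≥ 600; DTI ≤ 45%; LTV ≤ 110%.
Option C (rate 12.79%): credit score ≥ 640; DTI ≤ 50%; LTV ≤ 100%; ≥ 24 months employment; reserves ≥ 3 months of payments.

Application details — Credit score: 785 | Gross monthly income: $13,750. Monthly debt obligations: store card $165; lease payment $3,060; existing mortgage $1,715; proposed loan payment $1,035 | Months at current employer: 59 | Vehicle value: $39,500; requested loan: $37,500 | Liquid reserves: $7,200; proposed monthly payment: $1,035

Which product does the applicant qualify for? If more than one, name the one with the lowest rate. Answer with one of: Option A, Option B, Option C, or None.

Total debts = (165 + 3,060 + 1,715 + 1,035) = 5,975; DTI = 5,975/13,750 = 43.5%.
LTV = 37,500/39,500 = 94.9%.
Reserves = 7,200/1,035 = 7.0 months.
Option A: score 785 ≥ 680; DTI 43.5% > 38%; LTV 94.9% ≤ 100% → does not qualify.
Option B: score 785 ≥ 600; DTI 43.5% ≤ 45%; LTV 94.9% ≤ 110% → qualifies.
Option C: score 785 ≥ 640; DTI 43.5% ≤ 50%; LTV 94.9% ≤ 100%; employment 59 ≥ 24 mo; reserves 7.0 ≥ 3 mo → qualifies.
Qualifying: Option B, Option C. Lowest rate is 10.40% → Option B.

Option B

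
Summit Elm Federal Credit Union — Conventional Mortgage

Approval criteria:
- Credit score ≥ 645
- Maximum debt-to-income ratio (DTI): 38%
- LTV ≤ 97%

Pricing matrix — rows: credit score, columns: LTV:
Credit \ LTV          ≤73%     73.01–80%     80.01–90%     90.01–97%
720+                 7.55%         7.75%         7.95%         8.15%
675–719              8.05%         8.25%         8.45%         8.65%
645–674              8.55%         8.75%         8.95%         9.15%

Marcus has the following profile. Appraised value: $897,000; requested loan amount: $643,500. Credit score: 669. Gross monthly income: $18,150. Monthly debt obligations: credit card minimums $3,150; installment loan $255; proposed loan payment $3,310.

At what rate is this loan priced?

Credit score 669 ≥ 645; Total monthly debts = (3,150 + 255 + 3,310) = 6,715. DTI = 6,715/18,150 = 37% ≤ 38%
Loan-to-value = 643,500/897,000 = 71.7% — pass (97% max)
Credit 669 → row 645–674; LTV 71.7% → column ≤73%. Grid cell → 8.55%.

8.55%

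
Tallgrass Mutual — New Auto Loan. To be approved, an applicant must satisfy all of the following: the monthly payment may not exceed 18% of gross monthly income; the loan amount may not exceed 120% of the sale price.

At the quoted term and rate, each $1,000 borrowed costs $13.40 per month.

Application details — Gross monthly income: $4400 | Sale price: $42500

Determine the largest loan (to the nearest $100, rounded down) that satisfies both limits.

Payment cap: 18% × $4,400 = $792/month.
At $13.40 per $1,000, that supports 792/13.40 × 1,000 ≈ $59,104 → $59,100.
LTV cap: 120% × $42,500 = $51,000 → $51,000.
Binding constraint: loan-to-value.

$51,000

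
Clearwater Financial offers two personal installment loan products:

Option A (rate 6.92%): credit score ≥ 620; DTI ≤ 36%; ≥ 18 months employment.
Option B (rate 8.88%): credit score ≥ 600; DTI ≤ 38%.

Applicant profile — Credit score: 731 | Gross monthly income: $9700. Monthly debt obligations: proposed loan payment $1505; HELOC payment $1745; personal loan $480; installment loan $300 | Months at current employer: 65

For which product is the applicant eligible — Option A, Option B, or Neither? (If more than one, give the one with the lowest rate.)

Total debts = (1,505 + 1,745 + 480 + 300) = 4,030; DTI = 4,030/9,700 = 41.5%.
Option A: score 731 ≥ 620; DTI 41.5% > 36%; employment 65 ≥ 18 mo → does not qualify.
Option B: score 731 ≥ 600; DTI 41.5% > 38% → does not qualify.

Neither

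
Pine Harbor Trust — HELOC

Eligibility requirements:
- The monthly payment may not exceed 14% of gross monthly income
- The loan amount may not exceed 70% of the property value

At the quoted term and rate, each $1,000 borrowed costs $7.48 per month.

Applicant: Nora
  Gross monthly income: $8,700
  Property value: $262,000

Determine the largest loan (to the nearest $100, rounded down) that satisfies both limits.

$162,800

Payment cap: 14% × $8,700 = $1,218/month.
At $7.48 per $1,000, that supports 1,218/7.48 × 1,000 ≈ $162,834 → $162,800.
LTV cap: 70% × $262,000 = $183,400 → $183,400.
Binding constraint: payment-to-income.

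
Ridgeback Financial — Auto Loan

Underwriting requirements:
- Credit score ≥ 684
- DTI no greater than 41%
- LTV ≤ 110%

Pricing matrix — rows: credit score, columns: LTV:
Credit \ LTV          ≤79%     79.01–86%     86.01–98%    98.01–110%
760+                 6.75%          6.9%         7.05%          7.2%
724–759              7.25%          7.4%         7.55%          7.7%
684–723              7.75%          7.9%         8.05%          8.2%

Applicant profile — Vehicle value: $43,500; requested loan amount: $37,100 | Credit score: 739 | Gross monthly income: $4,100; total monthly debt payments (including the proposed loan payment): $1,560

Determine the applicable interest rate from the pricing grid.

7.4%

Credit score 739 ≥ 684; DTI: 1,560 ÷ 4,100 = 38%, within the 41% cap
LTV: 37,100 ÷ 43,500 = 85.3%, within 110% cap
Score 739 is in the 724–759 band; LTV 85.3% is in the 79.01–86% band → 7.4%.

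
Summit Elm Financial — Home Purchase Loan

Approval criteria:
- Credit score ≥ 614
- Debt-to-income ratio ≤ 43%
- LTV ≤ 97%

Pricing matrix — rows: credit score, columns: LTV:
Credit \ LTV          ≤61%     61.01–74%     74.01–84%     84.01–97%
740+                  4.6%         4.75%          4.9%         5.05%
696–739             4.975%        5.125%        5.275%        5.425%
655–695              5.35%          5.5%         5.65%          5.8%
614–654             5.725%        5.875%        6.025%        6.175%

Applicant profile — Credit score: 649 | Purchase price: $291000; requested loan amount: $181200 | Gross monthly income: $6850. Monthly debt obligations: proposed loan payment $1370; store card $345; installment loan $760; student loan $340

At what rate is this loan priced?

5.875%

Credit score 649 ≥ 614; Total monthly debts = (1,370 + 345 + 760 + 340) = 2,815. DTI = 2,815/6,850 = 41.1% ≤ 43%
LTV = 181,200/291,000 = 62.3% ≤ 97%
Credit 649 → row 614–654; LTV 62.3% → column 61.01–74%. Grid cell → 5.875%.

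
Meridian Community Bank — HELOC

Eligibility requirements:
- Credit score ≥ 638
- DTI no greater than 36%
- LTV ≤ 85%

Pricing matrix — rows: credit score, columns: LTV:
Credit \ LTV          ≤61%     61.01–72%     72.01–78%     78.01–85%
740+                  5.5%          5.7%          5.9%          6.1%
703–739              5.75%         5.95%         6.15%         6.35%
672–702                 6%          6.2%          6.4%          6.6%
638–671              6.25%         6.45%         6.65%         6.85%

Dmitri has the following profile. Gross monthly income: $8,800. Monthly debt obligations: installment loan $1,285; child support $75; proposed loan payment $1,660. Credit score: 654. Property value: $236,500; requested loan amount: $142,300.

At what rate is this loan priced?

6.25%

Credit score 654 ≥ 638; Total monthly debts = (1,285 + 75 + 1,660) = 3,020. DTI: 3,020 ÷ 8,800 = 34.3%, within the 36% cap
Loan-to-value = 142,300/236,500 = 60.2% — pass (85% max)
Score 654 is in the 638–671 band; LTV 60.2% is in the ≤61% band → 6.25%.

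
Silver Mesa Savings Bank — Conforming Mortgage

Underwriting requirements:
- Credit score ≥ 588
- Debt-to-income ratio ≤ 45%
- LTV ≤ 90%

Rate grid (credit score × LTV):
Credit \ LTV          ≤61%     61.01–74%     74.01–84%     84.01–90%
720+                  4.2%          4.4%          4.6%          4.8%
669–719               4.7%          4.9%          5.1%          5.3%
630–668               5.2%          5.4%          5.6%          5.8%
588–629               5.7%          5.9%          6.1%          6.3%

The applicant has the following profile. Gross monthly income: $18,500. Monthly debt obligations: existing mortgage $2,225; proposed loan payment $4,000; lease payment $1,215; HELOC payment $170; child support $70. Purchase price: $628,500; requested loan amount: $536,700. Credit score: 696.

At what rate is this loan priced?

5.3%

Credit score 696 ≥ 588; Total monthly debts = (2,225 + 4,000 + 1,215 + 170 + 70) = 7,680. Debt-to-income = 7,680/18,500 = 41.5% — meets 45% limit
Loan-to-value = 536,700/628,500 = 85.4% — pass (90% max)
Score 696 is in the 669–719 band; LTV 85.4% is in the 84.01–90% band → 5.3%.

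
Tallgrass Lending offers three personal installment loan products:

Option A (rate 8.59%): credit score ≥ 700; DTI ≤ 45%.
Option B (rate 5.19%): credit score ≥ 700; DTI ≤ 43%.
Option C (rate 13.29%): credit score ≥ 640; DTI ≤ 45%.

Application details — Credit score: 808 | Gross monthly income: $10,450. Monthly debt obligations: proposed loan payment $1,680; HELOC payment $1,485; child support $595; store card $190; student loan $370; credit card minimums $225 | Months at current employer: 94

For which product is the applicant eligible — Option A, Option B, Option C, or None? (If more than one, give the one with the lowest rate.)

Option A

Total debts = (1,680 + 1,485 + 595 + 190 + 370 + 225) = 4,545; DTI = 4,545/10,450 = 43.5%.
Option A: score 808 ≥ 700; DTI 43.5% ≤ 45% → qualifies.
Option B: score 808 ≥ 700; DTI 43.5% > 43% → does not qualify.
Option C: score 808 ≥ 640; DTI 43.5% ≤ 45% → qualifies.
Qualifying: Option A, Option C. Lowest rate is 8.59% → Option A.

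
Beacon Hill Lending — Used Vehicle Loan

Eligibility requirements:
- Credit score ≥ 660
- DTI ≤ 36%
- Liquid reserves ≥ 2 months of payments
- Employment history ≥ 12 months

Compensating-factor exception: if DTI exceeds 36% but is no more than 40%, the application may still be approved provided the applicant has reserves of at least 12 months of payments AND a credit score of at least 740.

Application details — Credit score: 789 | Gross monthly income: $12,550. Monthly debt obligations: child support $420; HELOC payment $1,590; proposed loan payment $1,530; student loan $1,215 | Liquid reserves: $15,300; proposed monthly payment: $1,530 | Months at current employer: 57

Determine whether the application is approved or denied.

Denied

Credit score 789 ≥ 660 (meets base)
Total debts = (420 + 1,590 + 1,530 + 1,215) = 4,755. DTI: 4,755 ÷ 12,550 = 37.9%, over the 36% base limit.
Liquid reserves cover 15,300/1,530 = 10.0 months — ≥ 2 required
Employment 57 ≥ 12 months
DTI 37.9% is within the 36%–40% exception band; checking compensating factors.
Override check — reserves: 10.0 mo (short of 12); score: 789 (ok).
Override conditions not both satisfied; exception does not apply.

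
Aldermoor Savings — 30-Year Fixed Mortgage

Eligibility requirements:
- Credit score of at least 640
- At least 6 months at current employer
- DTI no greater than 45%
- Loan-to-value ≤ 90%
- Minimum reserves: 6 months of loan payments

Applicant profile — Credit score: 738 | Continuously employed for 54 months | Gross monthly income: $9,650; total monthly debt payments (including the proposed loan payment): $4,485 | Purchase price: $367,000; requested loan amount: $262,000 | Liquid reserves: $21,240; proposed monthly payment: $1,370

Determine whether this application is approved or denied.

Denied

Credit score 738 ≥ 640 (meets)
Employment 54 ≥ 6 months
Debt-to-income = 4,485/9,650 = 46.5% — over 45% limit
Loan-to-value = 262,000/367,000 = 71.4% — pass (90% max)
Reserves = 21,240/1,370 = 15.5 months ≥ 6
Fails on DTI.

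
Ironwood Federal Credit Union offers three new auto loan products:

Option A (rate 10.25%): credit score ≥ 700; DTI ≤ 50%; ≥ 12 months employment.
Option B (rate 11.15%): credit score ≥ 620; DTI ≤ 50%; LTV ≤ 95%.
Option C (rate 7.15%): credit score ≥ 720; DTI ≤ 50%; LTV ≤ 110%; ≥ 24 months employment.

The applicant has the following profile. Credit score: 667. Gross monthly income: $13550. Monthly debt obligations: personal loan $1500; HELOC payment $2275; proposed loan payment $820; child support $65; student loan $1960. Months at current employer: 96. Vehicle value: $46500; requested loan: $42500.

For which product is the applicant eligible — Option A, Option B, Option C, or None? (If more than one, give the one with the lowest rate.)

Option B

Total debts = (1,500 + 2,275 + 820 + 65 + 1,960) = 6,620; DTI = 6,620/13,550 = 48.9%.
LTV = 42,500/46,500 = 91.4%.
Option A: score 667 < 700; DTI 48.9% ≤ 50%; employment 96 ≥ 12 mo → does not qualify.
Option B: score 667 ≥ 620; DTI 48.9% ≤ 50%; LTV 91.4% ≤ 95% → qualifies.
Option C: score 667 < 720; DTI 48.9% ≤ 50%; LTV 91.4% ≤ 110%; employment 96 ≥ 24 mo → does not qualify.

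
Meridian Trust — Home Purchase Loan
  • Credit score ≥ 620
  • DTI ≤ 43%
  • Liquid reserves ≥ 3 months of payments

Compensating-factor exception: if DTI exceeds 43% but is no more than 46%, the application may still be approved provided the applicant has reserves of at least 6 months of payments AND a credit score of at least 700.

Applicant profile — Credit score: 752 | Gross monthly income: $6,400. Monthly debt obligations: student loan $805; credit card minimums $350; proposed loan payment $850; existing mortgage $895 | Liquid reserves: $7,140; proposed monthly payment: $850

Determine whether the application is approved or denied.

Approved

Credit score 752 ≥ 620 (meets base)
Total debts = (805 + 350 + 850 + 895) = 2,900. DTI = 2,900/6,400 = 45.3% > 43% — standard DTI limit exceeded.
Reserves = 7,140/850 = 8.4 months ≥ 3
DTI 45.3% is within the 43%–46% exception band; checking compensating factors.
Reserves 8.4 ≥ 6 months; credit score 752 ≥ 700.
Both compensating conditions met → exception applies.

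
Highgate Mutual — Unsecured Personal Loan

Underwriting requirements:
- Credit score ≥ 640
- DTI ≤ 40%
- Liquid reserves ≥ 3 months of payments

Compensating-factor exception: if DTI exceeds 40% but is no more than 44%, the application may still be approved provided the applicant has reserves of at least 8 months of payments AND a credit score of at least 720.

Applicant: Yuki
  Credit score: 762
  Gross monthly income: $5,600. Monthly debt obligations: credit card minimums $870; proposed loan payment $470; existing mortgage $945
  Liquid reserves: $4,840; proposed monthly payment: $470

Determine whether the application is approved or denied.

Approved

Credit score 762 ≥ 640 (meets base)
Total debts = (870 + 470 + 945) = 2,285. DTI: 2,285 ÷ 5,600 = 40.8%, over the 40% base limit.
Liquid reserves cover 4,840/470 = 10.3 months — ≥ 3 required
40.8% falls in the override range (40%–44%), so the compensating-factor test applies.
Reserves 10.3 ≥ 8 months; credit score 762 ≥ 720.
Both compensating conditions met → exception applies.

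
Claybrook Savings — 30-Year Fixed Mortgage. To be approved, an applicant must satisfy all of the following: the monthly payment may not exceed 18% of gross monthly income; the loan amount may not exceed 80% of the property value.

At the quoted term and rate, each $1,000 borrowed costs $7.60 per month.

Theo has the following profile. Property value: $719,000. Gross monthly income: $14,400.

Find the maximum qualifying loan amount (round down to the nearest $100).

Payment cap: 18% × $14,400 = $2,592/month.
At $7.60 per $1,000, that supports 2,592/7.60 × 1,000 ≈ $341,052 → $341,000.
LTV cap: 80% × $719,000 = $575,200 → $575,200.
Binding constraint: payment-to-income.

$341,000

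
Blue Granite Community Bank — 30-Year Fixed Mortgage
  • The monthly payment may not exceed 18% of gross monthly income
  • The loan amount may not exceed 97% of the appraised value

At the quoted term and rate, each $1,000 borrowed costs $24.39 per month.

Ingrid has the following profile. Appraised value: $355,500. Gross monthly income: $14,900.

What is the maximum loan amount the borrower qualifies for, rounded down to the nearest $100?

Payment cap: 18% × $14,900 = $2,682/month.
At $24.39 per $1,000, that supports 2,682/24.39 × 1,000 ≈ $109,963 → $109,900.
LTV cap: 97% × $355,500 = $344,835 → $344,800.
Binding constraint: payment-to-income.

$109,900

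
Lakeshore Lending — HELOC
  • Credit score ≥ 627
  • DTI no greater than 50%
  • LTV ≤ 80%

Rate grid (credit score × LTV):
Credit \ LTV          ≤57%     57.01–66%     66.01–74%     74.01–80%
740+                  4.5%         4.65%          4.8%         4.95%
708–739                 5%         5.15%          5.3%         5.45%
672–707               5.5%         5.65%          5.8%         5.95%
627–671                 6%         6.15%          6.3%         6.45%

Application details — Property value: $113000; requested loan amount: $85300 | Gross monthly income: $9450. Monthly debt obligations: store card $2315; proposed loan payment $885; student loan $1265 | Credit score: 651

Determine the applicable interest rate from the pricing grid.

6.45%

Credit score 651 ≥ 627; Total monthly debts = (2,315 + 885 + 1,265) = 4,465. DTI = 4,465/9,450 = 47.2% ≤ 50%
LTV = 85,300/113,000 = 75.5% ≤ 80%
Credit 651 → row 627–671; LTV 75.5% → column 74.01–80%. Grid cell → 6.45%.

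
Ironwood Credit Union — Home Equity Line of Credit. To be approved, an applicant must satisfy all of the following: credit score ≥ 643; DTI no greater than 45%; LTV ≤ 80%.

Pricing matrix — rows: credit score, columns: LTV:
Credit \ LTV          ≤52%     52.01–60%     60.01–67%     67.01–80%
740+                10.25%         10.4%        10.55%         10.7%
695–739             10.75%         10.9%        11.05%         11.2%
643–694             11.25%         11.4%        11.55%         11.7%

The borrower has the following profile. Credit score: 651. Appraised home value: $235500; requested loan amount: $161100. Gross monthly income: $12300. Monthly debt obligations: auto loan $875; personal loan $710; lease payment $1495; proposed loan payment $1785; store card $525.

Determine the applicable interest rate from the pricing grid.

11.7%

Credit score 651 ≥ 643; Total monthly debts = (875 + 710 + 1,495 + 1,785 + 525) = 5,390. DTI: 5,390 ÷ 12,300 = 43.8%, within the 45% cap
Loan-to-value = 161,100/235,500 = 68.4% — pass (80% max)
Score 651 is in the 643–694 band; LTV 68.4% is in the 67.01–80% band → 11.7%.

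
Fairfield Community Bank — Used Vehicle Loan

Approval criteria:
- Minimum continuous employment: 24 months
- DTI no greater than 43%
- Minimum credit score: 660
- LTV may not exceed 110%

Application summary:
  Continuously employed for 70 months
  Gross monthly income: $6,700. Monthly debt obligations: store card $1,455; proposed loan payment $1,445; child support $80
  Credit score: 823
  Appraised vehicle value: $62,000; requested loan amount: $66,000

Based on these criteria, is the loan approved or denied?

Denied

Employment 70 ≥ 24 months
Total monthly debts = (1,455 + 1,445 + 80) = 2,980. DTI: 2,980 ÷ 6,700 = 44.5%, exceeds the 43% cap
Credit score 823 ≥ 660 (meets)
LTV = 66,000/62,000 = 106.5% ≤ 110%
Fails on DTI.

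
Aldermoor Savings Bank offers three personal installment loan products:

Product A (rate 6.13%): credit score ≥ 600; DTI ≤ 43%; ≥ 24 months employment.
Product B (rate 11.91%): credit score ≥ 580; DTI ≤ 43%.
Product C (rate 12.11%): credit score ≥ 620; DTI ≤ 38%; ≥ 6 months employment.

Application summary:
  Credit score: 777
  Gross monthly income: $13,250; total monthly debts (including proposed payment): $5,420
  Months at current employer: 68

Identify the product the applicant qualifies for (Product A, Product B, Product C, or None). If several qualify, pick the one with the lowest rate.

DTI = 5,420/13,250 = 40.9%.
Product A: score 777 ≥ 600; DTI 40.9% ≤ 43%; employment 68 ≥ 24 mo → qualifies.
Product B: score 777 ≥ 580; DTI 40.9% ≤ 43% → qualifies.
Product C: score 777 ≥ 620; DTI 40.9% > 38%; employment 68 ≥ 6 mo → does not qualify.
Qualifying: Product A, Product B. Lowest rate is 6.13% → Product A.

Product A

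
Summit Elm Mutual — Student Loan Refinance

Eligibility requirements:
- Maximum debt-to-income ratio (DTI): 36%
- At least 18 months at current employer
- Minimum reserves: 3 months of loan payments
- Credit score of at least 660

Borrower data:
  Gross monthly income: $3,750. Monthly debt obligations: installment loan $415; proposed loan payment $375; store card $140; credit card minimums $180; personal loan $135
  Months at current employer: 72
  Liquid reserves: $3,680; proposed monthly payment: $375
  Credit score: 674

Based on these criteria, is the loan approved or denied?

Total monthly debts = (415 + 375 + 140 + 180 + 135) = 1,245. DTI: 1,245 ÷ 3,750 = 33.2%, within the 36% cap
Employment 72 ≥ 18 months
Reserves = 3,680/375 = 9.8 months ≥ 3
Credit score 674 ≥ 660 (meets)
All criteria satisfied.

Approved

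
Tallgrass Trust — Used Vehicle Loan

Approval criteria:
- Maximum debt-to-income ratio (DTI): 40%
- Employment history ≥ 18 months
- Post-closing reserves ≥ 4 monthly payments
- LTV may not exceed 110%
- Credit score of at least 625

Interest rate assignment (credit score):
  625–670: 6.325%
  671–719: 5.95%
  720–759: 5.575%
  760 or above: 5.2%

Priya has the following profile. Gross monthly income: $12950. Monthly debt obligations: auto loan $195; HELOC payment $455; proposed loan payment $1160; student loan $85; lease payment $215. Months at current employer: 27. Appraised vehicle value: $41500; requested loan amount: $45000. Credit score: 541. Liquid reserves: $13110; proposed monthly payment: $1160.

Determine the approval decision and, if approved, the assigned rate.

Denied

Credit score 541 < 625 (below minimum)
Total monthly debts = (195 + 455 + 1,160 + 85 + 215) = 2,110. DTI: 2,110 ÷ 12,950 = 16.3%, within the 40% cap
LTV: 45,000 ÷ 41,500 = 108.4%, within 110% cap
Reserves = 13,110/1,160 = 11.3 months ≥ 4
Employment 27 ≥ 18 months
Not all requirements met → denied.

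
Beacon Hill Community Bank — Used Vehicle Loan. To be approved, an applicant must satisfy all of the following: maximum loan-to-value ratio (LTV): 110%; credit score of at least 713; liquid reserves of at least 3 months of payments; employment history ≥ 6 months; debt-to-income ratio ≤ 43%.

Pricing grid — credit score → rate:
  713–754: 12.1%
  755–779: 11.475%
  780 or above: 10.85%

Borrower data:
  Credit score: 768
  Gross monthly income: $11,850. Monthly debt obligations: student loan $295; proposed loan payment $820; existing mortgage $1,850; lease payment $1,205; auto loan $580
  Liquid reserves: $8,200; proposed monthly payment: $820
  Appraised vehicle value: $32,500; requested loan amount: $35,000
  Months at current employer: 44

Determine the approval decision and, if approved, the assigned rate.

Approved at 11.475%

Credit score 768 ≥ 713 (meets minimum)
Reserves: 8,200 ÷ 820 = 10.0 months (meets 3-month minimum)
Total monthly debts = (295 + 820 + 1,850 + 1,205 + 580) = 4,750. DTI: 4,750 ÷ 11,850 = 40.1%, within the 43% cap
Employment 44 ≥ 6 months
LTV = 35,000/32,500 = 107.7% ≤ 110%
All requirements met. Score 768 falls in the 755–779 tier → 11.475%.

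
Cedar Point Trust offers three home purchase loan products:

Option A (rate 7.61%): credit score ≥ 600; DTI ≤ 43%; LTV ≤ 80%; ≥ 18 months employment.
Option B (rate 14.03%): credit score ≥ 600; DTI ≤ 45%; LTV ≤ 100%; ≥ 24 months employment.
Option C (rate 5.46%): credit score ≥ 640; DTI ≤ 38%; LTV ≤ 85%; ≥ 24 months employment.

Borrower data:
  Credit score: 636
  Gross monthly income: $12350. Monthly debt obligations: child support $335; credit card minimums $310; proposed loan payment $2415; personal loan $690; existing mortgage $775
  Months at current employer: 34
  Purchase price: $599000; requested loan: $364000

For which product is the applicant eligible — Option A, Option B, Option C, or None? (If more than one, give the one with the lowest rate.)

Option A

Total debts = (335 + 310 + 2,415 + 690 + 775) = 4,525; DTI = 4,525/12,350 = 36.6%.
LTV = 364,000/599,000 = 60.8%.
Option A: score 636 ≥ 600; DTI 36.6% ≤ 43%; LTV 60.8% ≤ 80%; employment 34 ≥ 18 mo → qualifies.
Option B: score 636 ≥ 600; DTI 36.6% ≤ 45%; LTV 60.8% ≤ 100%; employment 34 ≥ 24 mo → qualifies.
Option C: score 636 < 640; DTI 36.6% ≤ 38%; LTV 60.8% ≤ 85%; employment 34 ≥ 24 mo → does not qualify.
Qualifying: Option A, Option B. Lowest rate is 7.61% → Option A.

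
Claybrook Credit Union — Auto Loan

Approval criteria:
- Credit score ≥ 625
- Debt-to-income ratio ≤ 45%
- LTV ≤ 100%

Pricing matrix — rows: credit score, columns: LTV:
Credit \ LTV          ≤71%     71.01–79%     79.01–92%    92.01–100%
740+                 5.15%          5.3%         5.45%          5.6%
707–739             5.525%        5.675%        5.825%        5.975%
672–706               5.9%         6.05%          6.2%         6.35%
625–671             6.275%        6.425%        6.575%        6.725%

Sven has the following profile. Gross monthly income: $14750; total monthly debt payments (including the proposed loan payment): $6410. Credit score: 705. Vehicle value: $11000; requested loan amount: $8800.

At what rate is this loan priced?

Credit score 705 ≥ 625; DTI = 6,410/14,750 = 43.5% ≤ 45%
LTV = 8,800/11,000 = 80% ≤ 100%
Score 705 is in the 672–706 band; LTV 80% is in the 79.01–92% band → 6.2%.

6.2%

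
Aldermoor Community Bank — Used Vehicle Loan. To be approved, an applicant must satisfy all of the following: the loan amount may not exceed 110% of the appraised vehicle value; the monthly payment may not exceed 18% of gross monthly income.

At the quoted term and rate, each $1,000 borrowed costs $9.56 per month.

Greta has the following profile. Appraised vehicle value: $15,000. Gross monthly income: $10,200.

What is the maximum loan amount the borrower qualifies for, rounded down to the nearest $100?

Payment cap: 18% × $10,200 = $1,836/month.
At $9.56 per $1,000, that supports 1,836/9.56 × 1,000 ≈ $192,050 → $192,000.
LTV cap: 110% × $15,000 = $16,500 → $16,500.
Binding constraint: loan-to-value.

$16,500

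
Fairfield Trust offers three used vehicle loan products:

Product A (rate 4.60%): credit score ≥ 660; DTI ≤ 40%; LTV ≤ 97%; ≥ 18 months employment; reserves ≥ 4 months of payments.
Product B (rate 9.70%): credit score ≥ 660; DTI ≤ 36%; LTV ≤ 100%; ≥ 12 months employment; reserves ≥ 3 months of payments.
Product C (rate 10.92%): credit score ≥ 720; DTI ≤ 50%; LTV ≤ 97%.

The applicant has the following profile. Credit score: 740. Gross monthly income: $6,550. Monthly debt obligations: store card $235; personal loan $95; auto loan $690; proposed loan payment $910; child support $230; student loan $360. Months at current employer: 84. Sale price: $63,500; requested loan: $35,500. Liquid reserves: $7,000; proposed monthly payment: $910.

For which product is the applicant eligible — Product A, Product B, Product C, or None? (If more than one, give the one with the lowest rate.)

Total debts = (235 + 95 + 690 + 910 + 230 + 360) = 2,520; DTI = 2,520/6,550 = 38.5%.
LTV = 35,500/63,500 = 55.9%.
Reserves = 7,000/910 = 7.7 months.
Product A: score 740 ≥ 660; DTI 38.5% ≤ 40%; LTV 55.9% ≤ 97%; employment 84 ≥ 18 mo; reserves 7.7 ≥ 4 mo → qualifies.
Product B: score 740 ≥ 660; DTI 38.5% > 36%; LTV 55.9% ≤ 100%; employment 84 ≥ 12 mo; reserves 7.7 ≥ 3 mo → does not qualify.
Product C: score 740 ≥ 720; DTI 38.5% ≤ 50%; LTV 55.9% ≤ 97% → qualifies.
Qualifying: Product A, Product C. Lowest rate is 4.60% → Product A.

Product A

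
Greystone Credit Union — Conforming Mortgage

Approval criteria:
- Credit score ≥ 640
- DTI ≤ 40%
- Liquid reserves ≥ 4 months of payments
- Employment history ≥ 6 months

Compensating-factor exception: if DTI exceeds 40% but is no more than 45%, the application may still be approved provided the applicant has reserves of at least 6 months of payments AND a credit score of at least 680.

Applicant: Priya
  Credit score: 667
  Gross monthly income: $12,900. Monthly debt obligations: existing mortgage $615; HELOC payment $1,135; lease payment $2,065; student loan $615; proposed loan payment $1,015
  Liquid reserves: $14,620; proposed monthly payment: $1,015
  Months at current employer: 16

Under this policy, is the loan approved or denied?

Credit score 667 ≥ 640 (meets base)
Total debts = (615 + 1,135 + 2,065 + 615 + 1,015) = 5,445. DTI: 5,445 ÷ 12,900 = 42.2%, over the 40% base limit.
Reserves = 14,620/1,015 = 14.4 months ≥ 4
Employment 16 ≥ 6 months
DTI 42.2% is within the 40%–45% exception band; checking compensating factors.
Override check — reserves: 14.4 mo (ok); score: 667 (below 680).
Compensating-factor requirement not fully met.

Denied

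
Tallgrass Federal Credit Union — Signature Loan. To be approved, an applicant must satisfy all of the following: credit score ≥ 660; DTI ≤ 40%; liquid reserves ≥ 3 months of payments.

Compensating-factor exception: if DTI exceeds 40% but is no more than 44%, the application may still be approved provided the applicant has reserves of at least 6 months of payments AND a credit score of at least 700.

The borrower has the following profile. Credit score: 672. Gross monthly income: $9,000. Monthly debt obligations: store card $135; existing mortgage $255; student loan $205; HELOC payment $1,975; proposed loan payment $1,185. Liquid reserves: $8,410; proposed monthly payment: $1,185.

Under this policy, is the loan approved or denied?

Credit score 672 ≥ 660 (meets base)
Total debts = (135 + 255 + 205 + 1,975 + 1,185) = 3,755. DTI = 3,755/9,000 = 41.7% > 40% — standard DTI limit exceeded.
Reserves: 8,410 ÷ 1,185 = 7.1 months (meets 3-month minimum)
DTI 41.7% is within the 40%–44% exception band; checking compensating factors.
Override check — reserves: 7.1 mo (ok); score: 672 (below 700).
Compensating-factor requirement not fully met.

Denied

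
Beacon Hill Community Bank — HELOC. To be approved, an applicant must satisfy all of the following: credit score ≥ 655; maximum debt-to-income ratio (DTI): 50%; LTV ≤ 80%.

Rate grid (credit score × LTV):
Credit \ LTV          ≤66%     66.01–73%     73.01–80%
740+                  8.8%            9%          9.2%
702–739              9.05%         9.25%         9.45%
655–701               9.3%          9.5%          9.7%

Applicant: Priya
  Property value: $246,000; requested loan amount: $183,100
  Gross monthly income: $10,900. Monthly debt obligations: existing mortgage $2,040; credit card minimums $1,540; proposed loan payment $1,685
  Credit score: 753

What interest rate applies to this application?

9.2%

Credit score 753 ≥ 655; Total monthly debts = (2,040 + 1,540 + 1,685) = 5,265. DTI: 5,265 ÷ 10,900 = 48.3%, within the 50% cap
LTV: 183,100 ÷ 246,000 = 74.4%, within 80% cap
Score 753 is in the 740+ band; LTV 74.4% is in the 73.01–80% band → 9.2%.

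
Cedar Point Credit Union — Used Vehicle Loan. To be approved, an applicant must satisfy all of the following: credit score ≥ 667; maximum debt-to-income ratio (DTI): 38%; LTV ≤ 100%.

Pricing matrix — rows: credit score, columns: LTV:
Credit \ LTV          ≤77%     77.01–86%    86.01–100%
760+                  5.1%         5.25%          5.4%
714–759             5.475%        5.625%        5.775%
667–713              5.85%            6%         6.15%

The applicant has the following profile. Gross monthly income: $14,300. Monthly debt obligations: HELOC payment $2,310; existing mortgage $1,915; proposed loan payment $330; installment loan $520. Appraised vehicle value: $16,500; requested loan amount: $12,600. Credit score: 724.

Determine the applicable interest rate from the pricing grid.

Credit score 724 ≥ 667; Total monthly debts = (2,310 + 1,915 + 330 + 520) = 5,075. DTI: 5,075 ÷ 14,300 = 35.5%, within the 38% cap
Loan-to-value = 12,600/16,500 = 76.4% — pass (100% max)
Credit 724 → row 714–759; LTV 76.4% → column ≤77%. Grid cell → 5.475%.

5.475%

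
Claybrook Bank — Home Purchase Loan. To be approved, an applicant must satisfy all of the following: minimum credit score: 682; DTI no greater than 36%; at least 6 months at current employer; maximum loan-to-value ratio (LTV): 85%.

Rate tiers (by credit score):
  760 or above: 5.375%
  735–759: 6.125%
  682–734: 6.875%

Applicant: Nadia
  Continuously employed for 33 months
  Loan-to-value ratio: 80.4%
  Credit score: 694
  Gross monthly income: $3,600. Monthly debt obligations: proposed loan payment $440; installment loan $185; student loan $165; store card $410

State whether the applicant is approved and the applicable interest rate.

Approved at 6.875%

Credit score 694 ≥ 682 (meets minimum)
Employment 33 ≥ 6 months
LTV 80.4% — within 85%
Total monthly debts = (440 + 185 + 165 + 410) = 1,200. DTI: 1,200 ÷ 3,600 = 33.3%, within the 36% cap
All requirements met. Score 694 falls in the 682–734 tier → 6.875%.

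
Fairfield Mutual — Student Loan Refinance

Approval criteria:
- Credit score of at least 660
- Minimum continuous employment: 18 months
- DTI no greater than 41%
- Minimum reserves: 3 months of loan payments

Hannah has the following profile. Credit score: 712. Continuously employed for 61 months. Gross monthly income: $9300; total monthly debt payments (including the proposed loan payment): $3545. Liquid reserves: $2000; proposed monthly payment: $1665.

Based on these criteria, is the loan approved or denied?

Credit score 712 ≥ 660 (meets)
Employment 61 ≥ 18 months
DTI = 3,545/9,300 = 38.1% ≤ 41%
Liquid reserves cover 2,000/1,665 = 1.2 months — < 3 required
Fails on reserves.

Denied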